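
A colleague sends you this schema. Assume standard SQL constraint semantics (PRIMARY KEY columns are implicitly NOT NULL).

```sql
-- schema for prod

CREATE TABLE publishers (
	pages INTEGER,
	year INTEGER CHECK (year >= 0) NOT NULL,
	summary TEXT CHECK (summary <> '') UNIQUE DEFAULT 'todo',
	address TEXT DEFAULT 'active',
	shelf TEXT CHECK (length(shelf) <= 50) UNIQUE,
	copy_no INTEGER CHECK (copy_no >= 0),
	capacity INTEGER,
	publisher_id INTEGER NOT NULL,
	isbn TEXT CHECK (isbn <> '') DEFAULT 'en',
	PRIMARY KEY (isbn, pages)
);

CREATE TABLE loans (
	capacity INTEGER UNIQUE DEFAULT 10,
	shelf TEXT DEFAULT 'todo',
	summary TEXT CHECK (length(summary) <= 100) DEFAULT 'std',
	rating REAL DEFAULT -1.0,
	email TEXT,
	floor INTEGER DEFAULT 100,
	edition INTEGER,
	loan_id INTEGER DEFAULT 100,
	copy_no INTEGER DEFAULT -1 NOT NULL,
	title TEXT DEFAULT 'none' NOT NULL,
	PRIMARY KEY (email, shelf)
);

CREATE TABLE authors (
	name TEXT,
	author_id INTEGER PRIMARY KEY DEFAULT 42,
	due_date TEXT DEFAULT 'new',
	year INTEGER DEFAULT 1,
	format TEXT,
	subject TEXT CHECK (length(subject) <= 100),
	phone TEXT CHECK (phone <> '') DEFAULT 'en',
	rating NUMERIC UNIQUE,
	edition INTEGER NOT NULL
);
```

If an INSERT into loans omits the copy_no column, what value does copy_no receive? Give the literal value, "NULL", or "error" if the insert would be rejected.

copy_no has an explicit DEFAULT -1.
When the column is omitted from an INSERT, that default is used.

-1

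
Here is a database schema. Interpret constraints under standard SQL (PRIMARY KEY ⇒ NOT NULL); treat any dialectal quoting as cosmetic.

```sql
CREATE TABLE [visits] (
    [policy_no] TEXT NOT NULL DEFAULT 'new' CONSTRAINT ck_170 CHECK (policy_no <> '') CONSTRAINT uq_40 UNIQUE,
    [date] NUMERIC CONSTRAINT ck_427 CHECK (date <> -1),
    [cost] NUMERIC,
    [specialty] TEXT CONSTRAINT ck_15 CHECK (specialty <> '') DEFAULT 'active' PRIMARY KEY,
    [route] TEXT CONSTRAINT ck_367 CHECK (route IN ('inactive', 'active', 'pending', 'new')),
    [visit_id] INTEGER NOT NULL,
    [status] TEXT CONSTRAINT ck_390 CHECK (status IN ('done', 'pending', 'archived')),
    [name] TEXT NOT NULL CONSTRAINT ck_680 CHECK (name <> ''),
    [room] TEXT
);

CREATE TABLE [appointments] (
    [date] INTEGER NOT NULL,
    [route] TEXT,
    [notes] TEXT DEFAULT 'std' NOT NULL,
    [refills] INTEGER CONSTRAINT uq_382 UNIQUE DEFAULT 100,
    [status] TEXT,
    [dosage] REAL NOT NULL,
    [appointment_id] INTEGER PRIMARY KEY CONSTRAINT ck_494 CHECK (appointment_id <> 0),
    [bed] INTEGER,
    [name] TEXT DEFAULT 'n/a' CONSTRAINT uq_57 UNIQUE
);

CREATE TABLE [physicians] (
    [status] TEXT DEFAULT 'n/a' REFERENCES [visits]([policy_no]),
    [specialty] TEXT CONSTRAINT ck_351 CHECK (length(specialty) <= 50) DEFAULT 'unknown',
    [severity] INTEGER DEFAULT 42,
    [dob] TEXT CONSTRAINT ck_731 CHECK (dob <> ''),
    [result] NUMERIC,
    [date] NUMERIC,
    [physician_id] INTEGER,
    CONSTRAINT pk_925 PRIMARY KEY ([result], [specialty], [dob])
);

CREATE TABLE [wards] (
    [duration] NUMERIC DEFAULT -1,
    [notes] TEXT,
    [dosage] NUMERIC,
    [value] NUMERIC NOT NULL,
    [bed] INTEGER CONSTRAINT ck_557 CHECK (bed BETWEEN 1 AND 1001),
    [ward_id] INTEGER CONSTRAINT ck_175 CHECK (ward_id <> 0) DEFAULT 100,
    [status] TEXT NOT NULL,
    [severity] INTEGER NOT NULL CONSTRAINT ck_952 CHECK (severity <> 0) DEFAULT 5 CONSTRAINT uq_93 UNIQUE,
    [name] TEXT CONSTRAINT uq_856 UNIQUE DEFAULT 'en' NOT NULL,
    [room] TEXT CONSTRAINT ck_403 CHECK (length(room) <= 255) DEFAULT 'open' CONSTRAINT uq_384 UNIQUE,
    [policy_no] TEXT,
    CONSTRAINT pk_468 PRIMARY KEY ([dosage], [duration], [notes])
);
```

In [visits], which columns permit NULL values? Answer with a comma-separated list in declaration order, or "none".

date, cost, route, status, room

- policy_no: declared NOT NULL → not nullable.
- date: CHECK does not forbid NULL (a CHECK constraint passes when its expression is NULL) → nullable.
- cost: no NOT NULL constraint applies → nullable.
- specialty: part of the PRIMARY KEY, which implies NOT NULL → not nullable.
- route: CHECK does not forbid NULL (a CHECK constraint passes when its expression is NULL) → nullable.
- visit_id: declared NOT NULL → not nullable.
- status: CHECK does not forbid NULL (a CHECK constraint passes when its expression is NULL) → nullable.
- name: declared NOT NULL → not nullable.
- room: no NOT NULL constraint applies → nullable.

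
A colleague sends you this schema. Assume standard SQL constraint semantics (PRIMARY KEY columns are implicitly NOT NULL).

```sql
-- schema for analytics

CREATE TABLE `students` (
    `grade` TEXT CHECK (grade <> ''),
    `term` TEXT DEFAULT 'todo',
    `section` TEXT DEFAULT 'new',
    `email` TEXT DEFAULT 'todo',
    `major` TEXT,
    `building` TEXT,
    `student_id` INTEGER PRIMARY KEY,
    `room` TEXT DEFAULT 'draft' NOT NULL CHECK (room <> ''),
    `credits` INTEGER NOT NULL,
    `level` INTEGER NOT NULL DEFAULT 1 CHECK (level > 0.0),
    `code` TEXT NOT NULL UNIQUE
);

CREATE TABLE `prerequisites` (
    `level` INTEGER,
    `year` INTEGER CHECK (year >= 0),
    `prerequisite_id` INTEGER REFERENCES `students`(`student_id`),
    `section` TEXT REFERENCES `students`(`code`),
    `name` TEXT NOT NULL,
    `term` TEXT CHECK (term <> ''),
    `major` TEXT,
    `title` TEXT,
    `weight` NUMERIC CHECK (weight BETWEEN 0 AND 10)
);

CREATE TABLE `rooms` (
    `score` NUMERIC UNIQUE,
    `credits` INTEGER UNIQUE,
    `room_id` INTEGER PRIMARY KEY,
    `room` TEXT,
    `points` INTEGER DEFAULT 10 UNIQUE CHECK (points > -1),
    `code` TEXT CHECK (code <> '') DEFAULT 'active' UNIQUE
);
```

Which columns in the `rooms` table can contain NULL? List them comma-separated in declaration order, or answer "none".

- score: UNIQUE does not imply NOT NULL → nullable.
- credits: UNIQUE does not imply NOT NULL → nullable.
- room_id: part of the PRIMARY KEY, which implies NOT NULL → not nullable.
- room: no NOT NULL constraint applies → nullable.
- points: CHECK does not forbid NULL (a CHECK constraint passes when its expression is NULL) → nullable.
- code: CHECK does not forbid NULL (a CHECK constraint passes when its expression is NULL) → nullable.

score, credits, room, points, code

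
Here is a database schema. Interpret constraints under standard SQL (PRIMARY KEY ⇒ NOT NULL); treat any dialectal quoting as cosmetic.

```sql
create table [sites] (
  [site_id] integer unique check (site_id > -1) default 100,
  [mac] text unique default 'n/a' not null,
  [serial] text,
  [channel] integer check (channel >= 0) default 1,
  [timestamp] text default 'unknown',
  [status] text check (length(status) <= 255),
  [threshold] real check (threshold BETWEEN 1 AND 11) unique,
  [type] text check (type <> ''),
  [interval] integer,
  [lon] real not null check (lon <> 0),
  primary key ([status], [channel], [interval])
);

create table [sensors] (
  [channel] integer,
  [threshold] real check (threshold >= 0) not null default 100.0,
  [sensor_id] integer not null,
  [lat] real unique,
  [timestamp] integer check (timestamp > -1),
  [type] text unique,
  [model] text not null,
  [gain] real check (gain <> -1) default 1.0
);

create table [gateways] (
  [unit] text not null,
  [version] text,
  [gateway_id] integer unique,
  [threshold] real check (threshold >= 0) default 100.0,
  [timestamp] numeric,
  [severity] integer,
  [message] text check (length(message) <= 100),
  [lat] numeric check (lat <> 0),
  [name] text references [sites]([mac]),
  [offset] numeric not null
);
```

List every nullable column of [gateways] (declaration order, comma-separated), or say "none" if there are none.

version, gateway_id, threshold, timestamp, severity, message, lat, name

- unit: declared NOT NULL → not nullable.
- version: no NOT NULL constraint applies → nullable.
- gateway_id: UNIQUE does not imply NOT NULL → nullable.
- threshold: CHECK does not forbid NULL (a CHECK constraint passes when its expression is NULL) → nullable.
- timestamp: no NOT NULL constraint applies → nullable.
- severity: no NOT NULL constraint applies → nullable.
- message: CHECK does not forbid NULL (a CHECK constraint passes when its expression is NULL) → nullable.
- lat: CHECK does not forbid NULL (a CHECK constraint passes when its expression is NULL) → nullable.
- name: a foreign key column may be NULL unless separately constrained → nullable.
- offset: declared NOT NULL → not nullable.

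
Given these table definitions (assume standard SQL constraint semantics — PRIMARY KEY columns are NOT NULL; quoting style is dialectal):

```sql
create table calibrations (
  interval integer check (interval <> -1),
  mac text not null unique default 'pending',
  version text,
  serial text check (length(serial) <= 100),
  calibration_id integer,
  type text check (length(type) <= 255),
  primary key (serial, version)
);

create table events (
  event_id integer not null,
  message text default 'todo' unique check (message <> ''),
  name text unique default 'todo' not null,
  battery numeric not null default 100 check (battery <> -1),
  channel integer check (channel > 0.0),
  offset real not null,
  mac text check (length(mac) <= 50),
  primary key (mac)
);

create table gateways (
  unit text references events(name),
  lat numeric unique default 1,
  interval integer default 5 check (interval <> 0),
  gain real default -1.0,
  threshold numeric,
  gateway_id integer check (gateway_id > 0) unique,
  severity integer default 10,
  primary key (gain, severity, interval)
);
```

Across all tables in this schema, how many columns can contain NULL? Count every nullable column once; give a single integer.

calibrations: 3 nullable (interval, calibration_id, type — PK (serial, version) and explicit NOT NULL columns excluded).
events: 2 nullable (message, channel — PK (mac) and explicit NOT NULL columns excluded).
gateways: 4 nullable (unit, lat, threshold, gateway_id — PK (gain, severity, interval) and explicit NOT NULL columns excluded).
Total: 3 + 2 + 4 = 9.

9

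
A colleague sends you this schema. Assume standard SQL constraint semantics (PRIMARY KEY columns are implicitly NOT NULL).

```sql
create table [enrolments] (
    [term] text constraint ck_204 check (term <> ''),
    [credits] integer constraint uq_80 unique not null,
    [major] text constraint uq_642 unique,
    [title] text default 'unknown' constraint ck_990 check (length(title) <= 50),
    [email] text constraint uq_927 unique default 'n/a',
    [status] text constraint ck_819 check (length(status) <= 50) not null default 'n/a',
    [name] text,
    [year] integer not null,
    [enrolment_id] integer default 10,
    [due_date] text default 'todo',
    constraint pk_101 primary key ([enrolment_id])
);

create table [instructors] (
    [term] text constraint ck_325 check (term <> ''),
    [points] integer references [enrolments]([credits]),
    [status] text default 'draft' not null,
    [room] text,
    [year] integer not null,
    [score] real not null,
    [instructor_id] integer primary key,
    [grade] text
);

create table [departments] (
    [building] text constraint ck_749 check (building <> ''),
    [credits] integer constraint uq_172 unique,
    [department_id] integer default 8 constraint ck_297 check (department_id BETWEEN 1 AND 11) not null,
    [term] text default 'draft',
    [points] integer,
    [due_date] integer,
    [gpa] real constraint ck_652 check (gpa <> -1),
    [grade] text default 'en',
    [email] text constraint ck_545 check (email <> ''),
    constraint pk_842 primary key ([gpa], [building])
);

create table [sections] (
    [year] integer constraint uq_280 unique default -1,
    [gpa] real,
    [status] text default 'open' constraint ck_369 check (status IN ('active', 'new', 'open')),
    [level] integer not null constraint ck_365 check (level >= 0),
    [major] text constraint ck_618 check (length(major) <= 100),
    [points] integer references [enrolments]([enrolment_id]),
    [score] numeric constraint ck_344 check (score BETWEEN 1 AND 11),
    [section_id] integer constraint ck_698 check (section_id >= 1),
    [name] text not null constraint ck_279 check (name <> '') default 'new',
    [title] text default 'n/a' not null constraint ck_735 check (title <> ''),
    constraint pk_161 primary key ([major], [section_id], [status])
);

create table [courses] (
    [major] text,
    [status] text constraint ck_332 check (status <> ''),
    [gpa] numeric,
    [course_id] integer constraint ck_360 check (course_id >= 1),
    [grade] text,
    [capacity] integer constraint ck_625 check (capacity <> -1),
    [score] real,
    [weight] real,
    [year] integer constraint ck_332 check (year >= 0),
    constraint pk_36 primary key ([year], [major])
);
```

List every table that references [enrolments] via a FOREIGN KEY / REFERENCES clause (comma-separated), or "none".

instructors, sections

- instructors.points references enrolments(credits).
- sections.points references enrolments(enrolment_id).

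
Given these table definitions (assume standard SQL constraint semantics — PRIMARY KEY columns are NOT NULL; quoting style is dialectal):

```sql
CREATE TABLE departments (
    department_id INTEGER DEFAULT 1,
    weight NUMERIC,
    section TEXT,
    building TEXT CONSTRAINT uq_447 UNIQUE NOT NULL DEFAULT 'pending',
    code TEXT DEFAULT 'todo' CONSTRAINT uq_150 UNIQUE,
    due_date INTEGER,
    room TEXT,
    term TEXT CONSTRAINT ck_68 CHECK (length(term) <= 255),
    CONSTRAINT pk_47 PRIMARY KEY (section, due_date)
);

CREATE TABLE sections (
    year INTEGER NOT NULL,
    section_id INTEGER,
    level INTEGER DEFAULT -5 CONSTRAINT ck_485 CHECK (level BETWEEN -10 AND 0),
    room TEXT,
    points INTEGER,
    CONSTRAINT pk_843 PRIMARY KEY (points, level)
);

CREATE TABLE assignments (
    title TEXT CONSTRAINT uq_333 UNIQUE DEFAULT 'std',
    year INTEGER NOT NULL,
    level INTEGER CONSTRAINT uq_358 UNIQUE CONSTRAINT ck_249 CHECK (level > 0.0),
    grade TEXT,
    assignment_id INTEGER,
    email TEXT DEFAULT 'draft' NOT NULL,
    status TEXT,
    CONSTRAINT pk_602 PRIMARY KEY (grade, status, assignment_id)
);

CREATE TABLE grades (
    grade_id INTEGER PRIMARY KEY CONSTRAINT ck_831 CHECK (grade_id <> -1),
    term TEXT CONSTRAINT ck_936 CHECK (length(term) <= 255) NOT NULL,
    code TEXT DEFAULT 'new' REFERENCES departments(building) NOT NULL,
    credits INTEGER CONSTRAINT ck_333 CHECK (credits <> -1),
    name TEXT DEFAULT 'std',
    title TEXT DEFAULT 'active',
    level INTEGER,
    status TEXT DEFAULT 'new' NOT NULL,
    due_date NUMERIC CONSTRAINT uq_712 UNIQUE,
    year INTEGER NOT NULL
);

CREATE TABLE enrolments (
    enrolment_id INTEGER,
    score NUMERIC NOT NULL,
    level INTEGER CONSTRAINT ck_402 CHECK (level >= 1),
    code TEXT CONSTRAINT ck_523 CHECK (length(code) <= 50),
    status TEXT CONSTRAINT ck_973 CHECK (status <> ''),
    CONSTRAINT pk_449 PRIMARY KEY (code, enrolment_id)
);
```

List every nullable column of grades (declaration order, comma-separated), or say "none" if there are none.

credits, name, title, level, due_date

- grade_id: part of the PRIMARY KEY, which implies NOT NULL → not nullable.
- term: declared NOT NULL → not nullable.
- code: declared NOT NULL → not nullable.
- credits: CHECK does not forbid NULL (a CHECK constraint passes when its expression is NULL) → nullable.
- name: DEFAULT only fills an omitted column; an explicit NULL is still allowed → nullable.
- title: DEFAULT only fills an omitted column; an explicit NULL is still allowed → nullable.
- level: no NOT NULL constraint applies → nullable.
- status: declared NOT NULL → not nullable.
- due_date: UNIQUE does not imply NOT NULL → nullable.
- year: declared NOT NULL → not nullable.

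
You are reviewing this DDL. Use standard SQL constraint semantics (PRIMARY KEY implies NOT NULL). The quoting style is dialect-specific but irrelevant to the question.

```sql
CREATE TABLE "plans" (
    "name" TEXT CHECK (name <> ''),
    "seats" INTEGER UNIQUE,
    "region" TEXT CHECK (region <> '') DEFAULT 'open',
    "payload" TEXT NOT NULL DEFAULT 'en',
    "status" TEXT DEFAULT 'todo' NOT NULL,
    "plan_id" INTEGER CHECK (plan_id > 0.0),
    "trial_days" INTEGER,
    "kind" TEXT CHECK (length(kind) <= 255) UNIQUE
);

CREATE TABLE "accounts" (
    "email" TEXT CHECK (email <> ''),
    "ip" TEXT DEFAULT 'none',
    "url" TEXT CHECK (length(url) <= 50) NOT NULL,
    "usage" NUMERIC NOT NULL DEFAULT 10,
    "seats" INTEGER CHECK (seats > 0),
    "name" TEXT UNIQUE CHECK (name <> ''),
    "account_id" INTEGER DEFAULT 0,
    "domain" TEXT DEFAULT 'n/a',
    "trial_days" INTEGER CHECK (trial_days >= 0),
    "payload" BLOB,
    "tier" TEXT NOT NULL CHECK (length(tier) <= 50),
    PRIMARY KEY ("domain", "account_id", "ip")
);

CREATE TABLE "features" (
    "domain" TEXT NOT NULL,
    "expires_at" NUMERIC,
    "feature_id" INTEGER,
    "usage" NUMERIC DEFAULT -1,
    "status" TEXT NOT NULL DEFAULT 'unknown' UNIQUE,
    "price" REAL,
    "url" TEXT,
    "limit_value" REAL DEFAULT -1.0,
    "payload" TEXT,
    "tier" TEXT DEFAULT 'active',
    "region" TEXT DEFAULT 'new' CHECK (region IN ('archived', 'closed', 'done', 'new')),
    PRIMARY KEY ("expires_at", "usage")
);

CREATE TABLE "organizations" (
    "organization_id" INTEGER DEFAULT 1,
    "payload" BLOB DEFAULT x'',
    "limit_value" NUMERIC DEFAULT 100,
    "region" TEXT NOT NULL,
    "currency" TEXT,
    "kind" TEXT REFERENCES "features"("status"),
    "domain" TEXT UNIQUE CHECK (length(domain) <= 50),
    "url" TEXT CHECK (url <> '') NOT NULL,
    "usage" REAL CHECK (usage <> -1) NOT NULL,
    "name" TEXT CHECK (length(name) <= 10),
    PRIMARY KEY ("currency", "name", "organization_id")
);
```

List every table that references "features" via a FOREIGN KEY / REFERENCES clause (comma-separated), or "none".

organizations

- organizations.kind references features(status).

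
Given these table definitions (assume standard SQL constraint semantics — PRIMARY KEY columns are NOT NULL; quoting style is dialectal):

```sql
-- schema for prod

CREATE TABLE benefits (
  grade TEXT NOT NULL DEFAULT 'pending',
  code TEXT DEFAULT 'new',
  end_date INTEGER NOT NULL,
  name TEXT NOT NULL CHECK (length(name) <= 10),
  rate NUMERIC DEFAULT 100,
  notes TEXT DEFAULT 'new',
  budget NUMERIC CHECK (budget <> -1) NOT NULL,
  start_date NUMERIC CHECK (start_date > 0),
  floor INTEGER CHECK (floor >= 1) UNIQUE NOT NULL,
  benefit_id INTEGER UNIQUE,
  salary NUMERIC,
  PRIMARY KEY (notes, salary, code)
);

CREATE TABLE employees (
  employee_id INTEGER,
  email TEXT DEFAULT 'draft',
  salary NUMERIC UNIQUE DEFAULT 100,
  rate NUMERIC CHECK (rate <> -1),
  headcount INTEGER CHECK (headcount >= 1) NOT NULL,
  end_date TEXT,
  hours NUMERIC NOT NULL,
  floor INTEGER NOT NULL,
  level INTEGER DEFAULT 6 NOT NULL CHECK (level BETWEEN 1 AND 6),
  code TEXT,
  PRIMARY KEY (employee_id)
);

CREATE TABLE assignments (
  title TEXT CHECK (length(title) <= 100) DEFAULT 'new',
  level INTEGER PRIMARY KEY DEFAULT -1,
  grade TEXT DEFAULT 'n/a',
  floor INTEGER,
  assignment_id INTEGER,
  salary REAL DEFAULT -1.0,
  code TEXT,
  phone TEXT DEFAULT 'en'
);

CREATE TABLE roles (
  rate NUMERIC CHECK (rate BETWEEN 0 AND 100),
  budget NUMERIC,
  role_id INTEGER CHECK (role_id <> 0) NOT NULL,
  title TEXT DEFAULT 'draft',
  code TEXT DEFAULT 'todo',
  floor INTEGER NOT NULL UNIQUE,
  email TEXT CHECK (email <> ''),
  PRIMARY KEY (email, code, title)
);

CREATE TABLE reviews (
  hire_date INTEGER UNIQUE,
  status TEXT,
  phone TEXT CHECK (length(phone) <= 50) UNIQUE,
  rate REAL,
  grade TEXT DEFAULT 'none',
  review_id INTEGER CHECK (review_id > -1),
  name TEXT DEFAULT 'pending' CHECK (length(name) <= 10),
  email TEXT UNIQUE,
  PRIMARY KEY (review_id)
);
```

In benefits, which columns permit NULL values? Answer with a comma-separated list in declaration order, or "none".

- grade: declared NOT NULL → not nullable.
- code: part of the PRIMARY KEY, which implies NOT NULL → not nullable.
- end_date: declared NOT NULL → not nullable.
- name: declared NOT NULL → not nullable.
- rate: DEFAULT only fills an omitted column; an explicit NULL is still allowed → nullable.
- notes: part of the PRIMARY KEY, which implies NOT NULL → not nullable.
- budget: declared NOT NULL → not nullable.
- start_date: CHECK does not forbid NULL (a CHECK constraint passes when its expression is NULL) → nullable.
- floor: declared NOT NULL → not nullable.
- benefit_id: UNIQUE does not imply NOT NULL → nullable.
- salary: part of the PRIMARY KEY, which implies NOT NULL → not nullable.

rate, start_date, benefit_id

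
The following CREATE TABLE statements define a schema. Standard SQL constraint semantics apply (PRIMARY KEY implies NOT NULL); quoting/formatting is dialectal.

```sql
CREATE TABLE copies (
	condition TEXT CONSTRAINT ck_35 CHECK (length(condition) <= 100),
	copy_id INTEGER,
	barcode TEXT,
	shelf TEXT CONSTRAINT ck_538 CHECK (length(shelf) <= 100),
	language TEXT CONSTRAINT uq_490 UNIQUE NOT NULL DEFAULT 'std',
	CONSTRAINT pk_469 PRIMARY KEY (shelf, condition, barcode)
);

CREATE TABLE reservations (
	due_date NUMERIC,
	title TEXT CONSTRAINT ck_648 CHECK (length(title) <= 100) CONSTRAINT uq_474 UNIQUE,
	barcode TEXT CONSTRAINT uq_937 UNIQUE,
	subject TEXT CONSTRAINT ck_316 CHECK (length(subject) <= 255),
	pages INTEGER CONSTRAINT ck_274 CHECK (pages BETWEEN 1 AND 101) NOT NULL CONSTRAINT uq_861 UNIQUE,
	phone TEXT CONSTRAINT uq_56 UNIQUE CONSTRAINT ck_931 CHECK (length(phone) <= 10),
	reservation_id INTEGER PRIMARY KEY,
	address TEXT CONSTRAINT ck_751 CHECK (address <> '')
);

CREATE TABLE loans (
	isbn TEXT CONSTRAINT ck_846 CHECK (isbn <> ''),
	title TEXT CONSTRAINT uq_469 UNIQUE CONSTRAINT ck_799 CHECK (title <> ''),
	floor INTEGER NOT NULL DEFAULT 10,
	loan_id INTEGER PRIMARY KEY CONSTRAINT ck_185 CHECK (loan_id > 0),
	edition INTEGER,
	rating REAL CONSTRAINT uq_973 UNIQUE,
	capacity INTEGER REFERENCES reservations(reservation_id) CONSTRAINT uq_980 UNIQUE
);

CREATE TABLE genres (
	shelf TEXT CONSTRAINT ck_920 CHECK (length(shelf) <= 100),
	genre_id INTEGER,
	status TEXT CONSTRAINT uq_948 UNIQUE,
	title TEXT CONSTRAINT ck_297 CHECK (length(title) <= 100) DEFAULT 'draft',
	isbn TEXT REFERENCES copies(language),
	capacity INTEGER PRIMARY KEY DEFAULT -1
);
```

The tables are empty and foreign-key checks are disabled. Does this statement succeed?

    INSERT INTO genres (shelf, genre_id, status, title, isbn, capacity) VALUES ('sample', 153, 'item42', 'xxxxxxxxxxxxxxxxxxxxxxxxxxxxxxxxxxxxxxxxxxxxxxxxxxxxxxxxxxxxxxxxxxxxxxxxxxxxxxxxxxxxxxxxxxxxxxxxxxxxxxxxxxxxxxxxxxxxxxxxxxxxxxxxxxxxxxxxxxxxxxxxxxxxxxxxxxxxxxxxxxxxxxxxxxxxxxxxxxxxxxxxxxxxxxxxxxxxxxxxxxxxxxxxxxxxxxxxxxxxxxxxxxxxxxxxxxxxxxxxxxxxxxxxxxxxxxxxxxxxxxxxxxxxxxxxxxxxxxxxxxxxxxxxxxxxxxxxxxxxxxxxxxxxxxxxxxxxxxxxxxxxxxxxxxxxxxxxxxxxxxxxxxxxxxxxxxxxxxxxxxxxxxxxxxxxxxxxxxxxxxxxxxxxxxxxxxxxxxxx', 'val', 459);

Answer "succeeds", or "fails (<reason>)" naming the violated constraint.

The value 'xxxxxxxxxxxxxxxxxxxxxxxxxxxxxxxxxxxxxxxxxxxxxxxxxxxxxxxxxxxxxxxxxxxxxxxxxxxxxxxxxxxxxxxxxxxxxxxxxxxxxxxxxxxxxxxxxxxxxxxxxxxxxxxxxxxxxxxxxxxxxxxxxxxxxxxxxxxxxxxxxxxxxxxxxxxxxxxxxxxxxxxxxxxxxxxxxxxxxxxxxxxxxxxxxxxxxxxxxxxxxxxxxxxxxxxxxxxxxxxxxxxxxxxxxxxxxxxxxxxxxxxxxxxxxxxxxxxxxxxxxxxxxxxxxxxxxxxxxxxxxxxxxxxxxxxxxxxxxxxxxxxxxxxxxxxxxxxxxxxxxxxxxxxxxxxxxxxxxxxxxxxxxxxxxxxxxxxxxxxxxxxxxxxxxxxxxxxxxxxx' for title violates CHECK (length(title) <= 100).

fails (CHECK on title)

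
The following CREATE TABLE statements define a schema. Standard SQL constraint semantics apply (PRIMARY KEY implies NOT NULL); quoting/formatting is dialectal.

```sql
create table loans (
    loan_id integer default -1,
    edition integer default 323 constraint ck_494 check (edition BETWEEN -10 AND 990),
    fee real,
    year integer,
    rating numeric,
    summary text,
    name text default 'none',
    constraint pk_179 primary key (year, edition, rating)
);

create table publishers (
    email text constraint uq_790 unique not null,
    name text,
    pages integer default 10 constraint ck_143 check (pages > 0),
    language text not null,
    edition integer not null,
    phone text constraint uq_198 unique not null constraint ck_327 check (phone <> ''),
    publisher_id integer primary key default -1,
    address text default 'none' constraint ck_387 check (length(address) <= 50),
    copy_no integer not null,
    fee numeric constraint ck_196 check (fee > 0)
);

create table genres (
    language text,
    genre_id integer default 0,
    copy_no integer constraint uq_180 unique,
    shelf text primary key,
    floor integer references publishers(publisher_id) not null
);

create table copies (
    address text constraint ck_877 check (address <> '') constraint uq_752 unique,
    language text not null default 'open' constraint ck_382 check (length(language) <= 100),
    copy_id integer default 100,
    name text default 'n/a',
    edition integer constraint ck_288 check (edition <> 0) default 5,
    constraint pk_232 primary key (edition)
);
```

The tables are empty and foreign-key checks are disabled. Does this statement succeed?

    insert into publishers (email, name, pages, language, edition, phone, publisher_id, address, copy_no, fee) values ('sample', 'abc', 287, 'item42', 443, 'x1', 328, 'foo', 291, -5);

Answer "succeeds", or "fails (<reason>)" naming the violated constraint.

fails (CHECK on fee)

The value -5 for fee violates CHECK (fee > 0).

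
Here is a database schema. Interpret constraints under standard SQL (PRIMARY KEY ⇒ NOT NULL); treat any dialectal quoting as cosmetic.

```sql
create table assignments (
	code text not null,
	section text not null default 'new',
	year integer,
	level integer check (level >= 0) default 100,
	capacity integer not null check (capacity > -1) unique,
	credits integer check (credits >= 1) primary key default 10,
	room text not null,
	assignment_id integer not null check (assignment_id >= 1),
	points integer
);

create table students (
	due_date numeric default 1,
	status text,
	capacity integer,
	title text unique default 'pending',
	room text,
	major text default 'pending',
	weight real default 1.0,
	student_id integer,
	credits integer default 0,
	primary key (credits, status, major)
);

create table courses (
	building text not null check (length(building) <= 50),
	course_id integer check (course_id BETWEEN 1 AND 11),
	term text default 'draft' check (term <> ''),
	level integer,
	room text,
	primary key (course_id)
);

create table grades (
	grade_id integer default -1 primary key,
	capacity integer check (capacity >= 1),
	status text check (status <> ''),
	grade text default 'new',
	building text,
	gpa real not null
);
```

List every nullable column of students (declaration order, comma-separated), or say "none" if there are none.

- due_date: DEFAULT only fills an omitted column; an explicit NULL is still allowed → nullable.
- status: part of the PRIMARY KEY, which implies NOT NULL → not nullable.
- capacity: no NOT NULL constraint applies → nullable.
- title: UNIQUE does not imply NOT NULL → nullable.
- room: no NOT NULL constraint applies → nullable.
- major: part of the PRIMARY KEY, which implies NOT NULL → not nullable.
- weight: DEFAULT only fills an omitted column; an explicit NULL is still allowed → nullable.
- student_id: no NOT NULL constraint applies → nullable.
- credits: part of the PRIMARY KEY, which implies NOT NULL → not nullable.

due_date, capacity, title, room, weight, student_id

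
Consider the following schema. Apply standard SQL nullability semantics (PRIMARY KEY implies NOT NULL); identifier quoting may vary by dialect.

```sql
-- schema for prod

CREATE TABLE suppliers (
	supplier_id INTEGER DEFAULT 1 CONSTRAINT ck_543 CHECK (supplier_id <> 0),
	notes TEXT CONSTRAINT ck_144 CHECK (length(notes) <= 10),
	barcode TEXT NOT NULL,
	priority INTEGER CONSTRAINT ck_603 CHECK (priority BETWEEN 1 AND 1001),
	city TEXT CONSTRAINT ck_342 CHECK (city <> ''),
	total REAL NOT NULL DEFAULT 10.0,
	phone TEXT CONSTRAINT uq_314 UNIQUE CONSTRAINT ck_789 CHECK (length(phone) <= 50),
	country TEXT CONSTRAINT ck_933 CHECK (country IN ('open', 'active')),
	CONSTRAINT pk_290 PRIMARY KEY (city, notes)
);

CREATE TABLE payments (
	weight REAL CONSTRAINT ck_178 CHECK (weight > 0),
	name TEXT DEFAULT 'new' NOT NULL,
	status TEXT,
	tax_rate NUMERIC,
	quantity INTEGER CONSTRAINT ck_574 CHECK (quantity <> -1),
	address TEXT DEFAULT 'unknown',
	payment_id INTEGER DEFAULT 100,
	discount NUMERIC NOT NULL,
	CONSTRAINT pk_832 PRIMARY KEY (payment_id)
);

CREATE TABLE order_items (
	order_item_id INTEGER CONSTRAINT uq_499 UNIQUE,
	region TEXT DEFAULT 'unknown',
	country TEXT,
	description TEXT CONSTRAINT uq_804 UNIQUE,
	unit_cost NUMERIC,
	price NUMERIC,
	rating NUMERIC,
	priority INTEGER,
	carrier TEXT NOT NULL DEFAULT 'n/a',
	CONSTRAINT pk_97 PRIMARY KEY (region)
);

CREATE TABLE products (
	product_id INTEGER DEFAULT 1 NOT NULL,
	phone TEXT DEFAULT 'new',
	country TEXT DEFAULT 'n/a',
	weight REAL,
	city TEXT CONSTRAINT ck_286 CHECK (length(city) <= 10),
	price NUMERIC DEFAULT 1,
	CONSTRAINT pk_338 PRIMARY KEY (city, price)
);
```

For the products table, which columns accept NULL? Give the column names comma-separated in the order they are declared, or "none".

- product_id: declared NOT NULL → not nullable.
- phone: DEFAULT only fills an omitted column; an explicit NULL is still allowed → nullable.
- country: DEFAULT only fills an omitted column; an explicit NULL is still allowed → nullable.
- weight: no NOT NULL constraint applies → nullable.
- city: part of the PRIMARY KEY, which implies NOT NULL → not nullable.
- price: part of the PRIMARY KEY, which implies NOT NULL → not nullable.

phone, country, weight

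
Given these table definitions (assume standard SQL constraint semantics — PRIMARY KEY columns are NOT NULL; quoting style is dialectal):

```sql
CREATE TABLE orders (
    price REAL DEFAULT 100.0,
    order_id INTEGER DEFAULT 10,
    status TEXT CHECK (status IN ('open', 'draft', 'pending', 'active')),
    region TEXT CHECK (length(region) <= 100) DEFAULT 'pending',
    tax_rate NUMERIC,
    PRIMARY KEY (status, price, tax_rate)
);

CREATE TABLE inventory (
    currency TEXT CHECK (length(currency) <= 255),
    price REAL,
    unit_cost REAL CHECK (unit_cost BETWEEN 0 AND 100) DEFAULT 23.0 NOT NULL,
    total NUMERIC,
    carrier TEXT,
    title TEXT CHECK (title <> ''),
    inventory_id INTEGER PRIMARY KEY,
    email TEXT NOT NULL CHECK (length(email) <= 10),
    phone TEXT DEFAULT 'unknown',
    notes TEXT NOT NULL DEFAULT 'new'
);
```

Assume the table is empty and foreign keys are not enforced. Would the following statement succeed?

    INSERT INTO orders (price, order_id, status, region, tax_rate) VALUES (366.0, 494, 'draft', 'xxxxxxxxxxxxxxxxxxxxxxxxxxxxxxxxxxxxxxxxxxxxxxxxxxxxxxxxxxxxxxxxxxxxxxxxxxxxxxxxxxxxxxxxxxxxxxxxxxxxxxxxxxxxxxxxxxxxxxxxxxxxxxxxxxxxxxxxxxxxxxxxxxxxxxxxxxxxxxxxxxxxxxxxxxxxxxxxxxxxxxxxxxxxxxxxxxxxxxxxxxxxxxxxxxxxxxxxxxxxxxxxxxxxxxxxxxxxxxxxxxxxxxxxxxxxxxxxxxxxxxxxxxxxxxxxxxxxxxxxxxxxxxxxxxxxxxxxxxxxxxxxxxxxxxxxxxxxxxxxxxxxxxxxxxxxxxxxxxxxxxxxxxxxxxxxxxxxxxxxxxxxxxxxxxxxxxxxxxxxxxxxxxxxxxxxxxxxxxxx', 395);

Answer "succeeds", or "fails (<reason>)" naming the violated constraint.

fails (CHECK on region)

The value 'xxxxxxxxxxxxxxxxxxxxxxxxxxxxxxxxxxxxxxxxxxxxxxxxxxxxxxxxxxxxxxxxxxxxxxxxxxxxxxxxxxxxxxxxxxxxxxxxxxxxxxxxxxxxxxxxxxxxxxxxxxxxxxxxxxxxxxxxxxxxxxxxxxxxxxxxxxxxxxxxxxxxxxxxxxxxxxxxxxxxxxxxxxxxxxxxxxxxxxxxxxxxxxxxxxxxxxxxxxxxxxxxxxxxxxxxxxxxxxxxxxxxxxxxxxxxxxxxxxxxxxxxxxxxxxxxxxxxxxxxxxxxxxxxxxxxxxxxxxxxxxxxxxxxxxxxxxxxxxxxxxxxxxxxxxxxxxxxxxxxxxxxxxxxxxxxxxxxxxxxxxxxxxxxxxxxxxxxxxxxxxxxxxxxxxxxxxxxxxxx' for region violates CHECK (length(region) <= 100).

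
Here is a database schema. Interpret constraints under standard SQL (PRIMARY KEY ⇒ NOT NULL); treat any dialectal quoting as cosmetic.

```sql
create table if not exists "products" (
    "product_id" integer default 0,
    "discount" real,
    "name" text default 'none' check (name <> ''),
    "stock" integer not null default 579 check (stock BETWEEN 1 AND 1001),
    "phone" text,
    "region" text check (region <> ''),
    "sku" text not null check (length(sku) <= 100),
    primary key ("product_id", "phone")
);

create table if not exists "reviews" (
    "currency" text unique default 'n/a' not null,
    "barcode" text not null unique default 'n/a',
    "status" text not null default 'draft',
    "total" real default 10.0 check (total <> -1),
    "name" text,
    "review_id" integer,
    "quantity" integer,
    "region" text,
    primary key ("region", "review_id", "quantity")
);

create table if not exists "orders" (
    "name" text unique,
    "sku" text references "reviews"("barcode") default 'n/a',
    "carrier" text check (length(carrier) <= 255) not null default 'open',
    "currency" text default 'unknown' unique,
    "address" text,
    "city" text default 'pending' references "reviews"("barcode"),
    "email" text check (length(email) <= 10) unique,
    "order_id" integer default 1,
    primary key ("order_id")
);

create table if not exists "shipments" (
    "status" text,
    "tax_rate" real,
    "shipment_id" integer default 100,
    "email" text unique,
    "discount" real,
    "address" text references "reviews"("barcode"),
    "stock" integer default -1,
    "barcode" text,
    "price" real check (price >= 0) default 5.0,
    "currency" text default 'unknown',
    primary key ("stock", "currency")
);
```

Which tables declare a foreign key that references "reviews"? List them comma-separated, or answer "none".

- orders.sku references reviews(barcode).
- orders.city references reviews(barcode).
- shipments.address references reviews(barcode).

orders, shipments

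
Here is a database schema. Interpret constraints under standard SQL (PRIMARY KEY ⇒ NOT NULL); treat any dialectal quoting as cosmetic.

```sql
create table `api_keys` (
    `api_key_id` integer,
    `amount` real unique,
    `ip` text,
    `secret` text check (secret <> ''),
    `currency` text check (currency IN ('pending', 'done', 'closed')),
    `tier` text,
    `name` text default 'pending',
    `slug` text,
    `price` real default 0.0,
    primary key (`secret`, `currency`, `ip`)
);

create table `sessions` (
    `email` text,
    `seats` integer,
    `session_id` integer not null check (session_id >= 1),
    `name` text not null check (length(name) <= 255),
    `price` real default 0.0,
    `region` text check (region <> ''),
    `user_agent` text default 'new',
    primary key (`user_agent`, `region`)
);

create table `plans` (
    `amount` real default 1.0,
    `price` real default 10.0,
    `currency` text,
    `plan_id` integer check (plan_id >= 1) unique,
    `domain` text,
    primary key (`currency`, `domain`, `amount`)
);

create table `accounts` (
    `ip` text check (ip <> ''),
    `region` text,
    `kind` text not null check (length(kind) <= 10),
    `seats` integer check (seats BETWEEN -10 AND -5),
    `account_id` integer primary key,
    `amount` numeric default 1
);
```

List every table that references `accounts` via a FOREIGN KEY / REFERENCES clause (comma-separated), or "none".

No REFERENCES clause anywhere in the schema names accounts.

none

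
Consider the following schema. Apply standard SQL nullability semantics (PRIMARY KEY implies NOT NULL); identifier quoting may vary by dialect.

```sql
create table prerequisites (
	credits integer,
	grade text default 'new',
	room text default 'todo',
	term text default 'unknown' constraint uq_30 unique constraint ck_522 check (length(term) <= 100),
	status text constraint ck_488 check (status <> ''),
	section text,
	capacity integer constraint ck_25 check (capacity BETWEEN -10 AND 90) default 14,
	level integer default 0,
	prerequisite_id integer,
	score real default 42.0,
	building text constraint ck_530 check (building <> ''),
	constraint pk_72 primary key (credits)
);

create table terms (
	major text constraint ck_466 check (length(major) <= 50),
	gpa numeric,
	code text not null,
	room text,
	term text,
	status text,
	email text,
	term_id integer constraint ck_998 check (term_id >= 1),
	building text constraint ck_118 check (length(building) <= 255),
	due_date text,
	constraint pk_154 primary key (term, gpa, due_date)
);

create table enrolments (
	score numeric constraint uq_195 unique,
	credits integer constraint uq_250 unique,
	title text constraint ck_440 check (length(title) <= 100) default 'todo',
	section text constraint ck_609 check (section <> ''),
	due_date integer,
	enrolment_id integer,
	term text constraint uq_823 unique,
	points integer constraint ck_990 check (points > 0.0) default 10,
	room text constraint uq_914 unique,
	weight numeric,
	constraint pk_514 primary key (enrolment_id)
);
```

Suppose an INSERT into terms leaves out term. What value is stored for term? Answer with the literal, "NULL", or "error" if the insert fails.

error

term has no DEFAULT clause.
Omitting it would insert NULL, but it is part of the PRIMARY KEY, so the INSERT fails.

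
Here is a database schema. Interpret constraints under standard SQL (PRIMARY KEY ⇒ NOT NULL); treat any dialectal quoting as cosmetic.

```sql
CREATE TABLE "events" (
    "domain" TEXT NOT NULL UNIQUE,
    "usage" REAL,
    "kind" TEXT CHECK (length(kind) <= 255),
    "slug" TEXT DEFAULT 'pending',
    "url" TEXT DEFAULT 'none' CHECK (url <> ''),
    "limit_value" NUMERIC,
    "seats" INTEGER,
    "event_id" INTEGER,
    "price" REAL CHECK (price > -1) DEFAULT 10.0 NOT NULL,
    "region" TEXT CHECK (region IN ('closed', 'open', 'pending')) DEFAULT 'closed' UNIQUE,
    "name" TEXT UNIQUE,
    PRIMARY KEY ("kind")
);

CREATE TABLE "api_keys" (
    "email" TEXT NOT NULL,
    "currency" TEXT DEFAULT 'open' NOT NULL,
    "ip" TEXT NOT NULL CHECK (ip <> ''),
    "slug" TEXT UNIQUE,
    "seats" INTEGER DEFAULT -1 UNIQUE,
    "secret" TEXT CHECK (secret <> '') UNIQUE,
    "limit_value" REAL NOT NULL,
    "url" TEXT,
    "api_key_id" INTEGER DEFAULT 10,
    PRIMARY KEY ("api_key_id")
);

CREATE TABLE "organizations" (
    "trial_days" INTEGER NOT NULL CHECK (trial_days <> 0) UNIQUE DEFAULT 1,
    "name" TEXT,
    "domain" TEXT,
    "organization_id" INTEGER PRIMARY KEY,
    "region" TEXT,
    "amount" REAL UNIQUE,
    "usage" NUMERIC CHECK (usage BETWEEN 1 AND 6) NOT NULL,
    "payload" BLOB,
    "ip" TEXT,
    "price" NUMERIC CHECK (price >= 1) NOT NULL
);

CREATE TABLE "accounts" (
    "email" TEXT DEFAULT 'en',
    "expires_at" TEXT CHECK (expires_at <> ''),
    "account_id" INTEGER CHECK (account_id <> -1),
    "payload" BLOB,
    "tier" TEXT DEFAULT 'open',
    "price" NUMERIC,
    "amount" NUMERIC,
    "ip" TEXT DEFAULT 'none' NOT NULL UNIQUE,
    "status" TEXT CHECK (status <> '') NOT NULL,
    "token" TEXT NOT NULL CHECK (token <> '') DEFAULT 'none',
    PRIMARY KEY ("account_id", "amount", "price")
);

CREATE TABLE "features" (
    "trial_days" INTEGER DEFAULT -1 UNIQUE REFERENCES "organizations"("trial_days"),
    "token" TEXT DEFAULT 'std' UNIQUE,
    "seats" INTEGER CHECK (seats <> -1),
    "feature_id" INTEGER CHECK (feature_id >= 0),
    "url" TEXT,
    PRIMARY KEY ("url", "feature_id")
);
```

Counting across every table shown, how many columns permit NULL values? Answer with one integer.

events: 8 nullable (usage, slug, url, limit_value, seats, event_id, region, name — PK (kind) and explicit NOT NULL columns excluded).
api_keys: 4 nullable (slug, seats, secret, url — PK (api_key_id) and explicit NOT NULL columns excluded).
organizations: 6 nullable (name, domain, region, amount, payload, ip — PK (organization_id) and explicit NOT NULL columns excluded).
accounts: 4 nullable (email, expires_at, payload, tier — PK (account_id, amount, price) and explicit NOT NULL columns excluded).
features: 3 nullable (trial_days, token, seats — PK (url, feature_id) and explicit NOT NULL columns excluded).
Total: 8 + 4 + 6 + 4 + 3 = 25.

25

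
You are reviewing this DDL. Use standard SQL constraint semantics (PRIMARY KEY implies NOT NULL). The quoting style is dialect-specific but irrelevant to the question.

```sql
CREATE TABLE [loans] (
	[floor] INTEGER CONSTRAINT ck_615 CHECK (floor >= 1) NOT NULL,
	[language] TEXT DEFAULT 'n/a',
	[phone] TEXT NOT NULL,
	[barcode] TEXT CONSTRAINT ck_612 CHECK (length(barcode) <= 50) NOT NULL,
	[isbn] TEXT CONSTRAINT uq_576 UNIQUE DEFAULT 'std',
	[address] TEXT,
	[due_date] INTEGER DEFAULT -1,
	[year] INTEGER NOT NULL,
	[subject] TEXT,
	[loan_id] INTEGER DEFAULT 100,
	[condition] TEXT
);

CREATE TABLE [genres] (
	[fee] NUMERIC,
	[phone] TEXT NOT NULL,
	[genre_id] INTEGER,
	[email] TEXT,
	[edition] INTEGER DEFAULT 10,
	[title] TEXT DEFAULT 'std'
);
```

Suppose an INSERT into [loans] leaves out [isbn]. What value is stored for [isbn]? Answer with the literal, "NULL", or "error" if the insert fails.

'std'

isbn has an explicit DEFAULT 'std'.
When the column is omitted from an INSERT, that default is used.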